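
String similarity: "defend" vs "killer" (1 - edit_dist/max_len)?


Word 1: "defend" (length 6)
Word 2: "killer" (length 6)
One optimal edit sequence:
  1. substitute 'd' -> 'k'  (+1)
  2. substitute 'e' -> 'i'  (+1)
  3. substitute 'f' -> 'l'  (+1)
  4. substitute 'e' -> 'l'  (+1)
  5. substitute 'n' -> 'e'  (+1)
  6. substitute 'd' -> 'r'  (+1)
Edit distance = 6
Max length = max(6, 6) = 6
Similarity = 1 - 6/6
= 0.0000


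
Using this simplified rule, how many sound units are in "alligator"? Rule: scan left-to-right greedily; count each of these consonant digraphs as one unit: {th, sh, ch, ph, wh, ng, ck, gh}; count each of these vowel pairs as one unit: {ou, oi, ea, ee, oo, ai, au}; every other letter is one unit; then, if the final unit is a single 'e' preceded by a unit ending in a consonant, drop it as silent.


Word: "alligator" (9 letters)
Left-to-right scan:
  (1) 'a' (letter)
  (2) 'l' (letter)
  (3) 'l' (letter)
  (4) 'i' (letter)
  (5) 'g' (letter)
  (6) 'a' (letter)
  (7) 't' (letter)
  (8) 'o' (letter)
  (9) 'r' (letter)
Units from scan: 9
Sound units = 9 units


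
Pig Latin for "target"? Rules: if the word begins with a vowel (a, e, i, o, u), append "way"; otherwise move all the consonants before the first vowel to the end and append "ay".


Word: "target"
Starts with consonant(s) → move to end, add 'ay'
Consonant cluster: "t"
Pig Latin = "argettay"


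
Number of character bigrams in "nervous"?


Word: "nervous" (length 7)
Number of 2-grams = length - 2 + 1 = 7 - 2 + 1
= 6


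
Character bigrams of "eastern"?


Word: "eastern" (length 7)
Number of bigrams = 7 - 2 + 1 = 6
  Position 0: "ea"
  Position 1: "as"
  Position 2: "st"
  Position 3: "te"
  Position 4: "er"
  Position 5: "rn"
Bigrams = "ea", "as", "st", "te", "er", "rn"


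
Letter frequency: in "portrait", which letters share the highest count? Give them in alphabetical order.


Word: "portrait"
Letter counts:
  'a': 1
  'i': 1
  'o': 1
  'p': 1
  'r': 2
  't': 2
Maximum count = 2
Most frequent = 'r', 't' (2 times each)


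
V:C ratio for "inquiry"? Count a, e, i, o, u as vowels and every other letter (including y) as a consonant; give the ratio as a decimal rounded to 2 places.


Word: "inquiry"
Vowels (a,e,i,o,u): 3
Consonants: 4
Ratio = 3/4
= 0.75


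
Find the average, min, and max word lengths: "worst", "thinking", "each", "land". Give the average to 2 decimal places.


Lengths: "worst"=5, "thinking"=8, "each"=4, "land"=4
Sum = 21, Count = 4
Average = 21/4 = 5.25
= avg=5.25, min=4, max=8


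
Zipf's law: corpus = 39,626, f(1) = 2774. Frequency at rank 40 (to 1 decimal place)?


Zipf's law: f(r) = f(1) / r
f(1) = 2774
f(40) = 2774 / 40
= 69.4 occurrences


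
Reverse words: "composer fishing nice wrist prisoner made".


Original: "composer fishing nice wrist prisoner made"
Words (1..n): composer | fishing | nice | wrist | prisoner | made
Reversed (n..1): made | prisoner | wrist | nice | fishing | composer
Result = "made prisoner wrist nice fishing composer"


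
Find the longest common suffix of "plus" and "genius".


Word 1: "plus"
Word 2: "genius"
Comparing from end:
  Pos -1: 's' == 's'
  Pos -2: 'u' == 'u'
  Pos -3: 'l' != 'i' (stop)
LCS = "us" (length 2)


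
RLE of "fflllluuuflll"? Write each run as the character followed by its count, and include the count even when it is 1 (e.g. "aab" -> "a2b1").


String: "fflllluuuflll"
Scanning for consecutive runs:
  'f' x 2
  'l' x 4
  'u' x 3
  'f' x 1
  'l' x 3
RLE = "f2l4u3f1l3"


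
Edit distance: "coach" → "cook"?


Word 1: "coach" (length 5)
Word 2: "cook" (length 4)
One optimal edit sequence (insert/delete/substitute each cost 1):
  1. keep 'c'
  2. keep 'o'
  3. delete 'a'  (+1)
  4. substitute 'c' -> 'o'  (+1)
  5. substitute 'h' -> 'k'  (+1)
Total edit operations: 3
Edit distance = 3


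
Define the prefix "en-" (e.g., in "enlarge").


Prefix: en-
Example: enlarge = en- + large
Meaning = cause to / put into


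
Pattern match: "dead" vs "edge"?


Pattern of "dead": [0, 1, 2, 0]
Pattern of "edge": [0, 1, 2, 0]
Patterns match
Same pattern = Yes


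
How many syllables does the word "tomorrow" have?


Word: "tomorrow"
Syllable breakdown: to / mor / row
Counting: 3 parts
= 3 syllables


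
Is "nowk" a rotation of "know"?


Word: "know", Candidate: "nowk"
Method: check if candidate is substring of word+word
"knowknow" contains "nowk"? Yes
Is rotation = Yes


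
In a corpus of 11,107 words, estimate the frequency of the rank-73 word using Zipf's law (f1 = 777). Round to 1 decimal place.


Zipf's law: f(r) = f(1) / r
f(1) = 777
f(73) = 777 / 73
= 10.6 occurrences


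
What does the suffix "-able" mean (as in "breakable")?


Suffix: -able
Example: breakable (break + -able)
Meaning = capable of


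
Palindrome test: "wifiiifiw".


Word: "wifiiifiw"
Reversed: "wifiiifiw"
Forward == Backward? wifiiifiw == wifiiifiw
Palindrome = Yes


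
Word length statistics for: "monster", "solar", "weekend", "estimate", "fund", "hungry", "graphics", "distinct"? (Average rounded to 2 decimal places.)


Lengths: "monster"=7, "solar"=5, "weekend"=7, "estimate"=8, "fund"=4, "hungry"=6, "graphics"=8, "distinct"=8
Sum = 53, Count = 8
Average = 53/8 = 6.63
= avg=6.63, min=4, max=8


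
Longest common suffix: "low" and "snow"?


Word 1: "low"
Word 2: "snow"
Comparing from end:
  Pos -1: 'w' == 'w'
  Pos -2: 'o' == 'o'
  Pos -3: 'l' != 'n' (stop)
LCS = "ow" (length 2)


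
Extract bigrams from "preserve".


Word: "preserve" (length 8)
Number of bigrams = 8 - 2 + 1 = 7
  Position 0: "pr"
  Position 1: "re"
  Position 2: "es"
  Position 3: "se"
  Position 4: "er"
  Position 5: "rv"
  Position 6: "ve"
Bigrams = "pr", "re", "es", "se", "er", "rv", "ve"


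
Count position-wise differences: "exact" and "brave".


Comparing character by character (same length = 5):
  Pos 0: 'e' vs 'b' !=
  Pos 1: 'x' vs 'r' !=
  Pos 2: 'a' vs 'a' =
  Pos 3: 'c' vs 'v' !=
  Pos 4: 't' vs 'e' !=
Hamming distance = 4


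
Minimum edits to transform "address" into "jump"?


Word 1: "address" (length 7)
Word 2: "jump" (length 4)
One optimal edit sequence (insert/delete/substitute each cost 1):
  1. delete 'a'  (+1)
  2. delete 'd'  (+1)
  3. delete 'd'  (+1)
  4. substitute 'r' -> 'j'  (+1)
  5. substitute 'e' -> 'u'  (+1)
  6. substitute 's' -> 'm'  (+1)
  7. substitute 's' -> 'p'  (+1)
Total edit operations: 7
Edit distance = 7


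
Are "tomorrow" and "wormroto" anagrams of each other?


Word 1: "tomorrow" → sorted: mooorrtw
Word 2: "wormroto" → sorted: mooorrtw
Same letters? mooorrtw == mooorrtw
Anagram = Yes


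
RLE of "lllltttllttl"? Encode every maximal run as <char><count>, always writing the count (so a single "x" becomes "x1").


String: "lllltttllttl"
Scanning for consecutive runs:
  'l' x 4
  't' x 3
  'l' x 2
  't' x 2
  'l' x 1
RLE = "l4t3l2t2l1"


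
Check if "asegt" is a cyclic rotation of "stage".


Word: "stage", Candidate: "asegt"
Method: check if candidate is substring of word+word
"stagestage" contains "asegt"? No
Is rotation = No


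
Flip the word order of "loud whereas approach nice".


Original: "loud whereas approach nice"
Words (1..n): loud | whereas | approach | nice
Reversed (n..1): nice | approach | whereas | loud
Result = "nice approach whereas loud"


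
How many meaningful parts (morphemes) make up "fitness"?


Word: "fitness"
Morphemes: fit + -ness
Each morpheme carries meaning
= 2 morphemes


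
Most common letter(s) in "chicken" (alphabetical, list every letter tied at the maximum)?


Word: "chicken"
Letter counts:
  'c': 2
  'e': 1
  'h': 1
  'i': 1
  'k': 1
  'n': 1
Maximum count = 2
Most frequent = 'c' (2 times each)


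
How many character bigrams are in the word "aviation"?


Word: "aviation" (length 8)
Number of 2-grams = length - 2 + 1 = 8 - 2 + 1
= 7


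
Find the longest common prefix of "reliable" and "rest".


Word 1: "reliable"
Word 2: "rest"
Comparing from start:
  Pos 0: 'r' == 'r'
  Pos 1: 'e' == 'e'
  Pos 2: 'l' != 's' (stop)
LCP = "re" (length 2)


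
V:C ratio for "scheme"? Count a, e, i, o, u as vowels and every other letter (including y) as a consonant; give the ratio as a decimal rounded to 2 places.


Word: "scheme"
Vowels (a,e,i,o,u): 2
Consonants: 4
Ratio = 2/4
= 0.50


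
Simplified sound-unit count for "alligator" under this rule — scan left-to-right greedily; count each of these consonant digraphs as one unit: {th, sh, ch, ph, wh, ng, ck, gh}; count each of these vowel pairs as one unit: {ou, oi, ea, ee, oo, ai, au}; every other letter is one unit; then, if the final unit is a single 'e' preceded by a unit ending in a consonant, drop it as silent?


Word: "alligator" (9 letters)
Left-to-right scan:
  1. 'a' (letter)
  2. 'l' (letter)
  3. 'l' (letter)
  4. 'i' (letter)
  5. 'g' (letter)
  6. 'a' (letter)
  7. 't' (letter)
  8. 'o' (letter)
  9. 'r' (letter)
Units from scan: 9
Sound units = 9 units


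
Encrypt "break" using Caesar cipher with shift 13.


Word: "break"
Shift: 13
Each letter → (letter + shift) mod 26:
  'b' (1) + 13 = 14 → 'o'
  'r' (17) + 13 = 4 → 'e'
  'e' (4) + 13 = 17 → 'r'
  'a' (0) + 13 = 13 → 'n'
  'k' (10) + 13 = 23 → 'x'
Result = "oernx"


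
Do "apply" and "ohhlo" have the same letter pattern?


Pattern of "apply": [0, 1, 1, 2, 3]
Pattern of "ohhlo": [0, 1, 1, 2, 0]
Patterns do not match
Same pattern = No


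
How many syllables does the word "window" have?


Word: "window"
Syllable breakdown: win | dow
Counting: 2 parts
= 2 syllables


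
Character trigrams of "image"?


Word: "image" (length 5)
Number of trigrams = 5 - 3 + 1 = 3
  Position 0: "ima"
  Position 1: "mag"
  Position 2: "age"
Trigrams = "ima", "mag", "age"


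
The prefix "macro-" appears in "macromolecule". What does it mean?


Prefix: macro-
As in: macromolecule -> macro- + molecule
Meaning = large


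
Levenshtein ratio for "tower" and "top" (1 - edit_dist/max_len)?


Word 1: "tower" (length 5)
Word 2: "top" (length 3)
One optimal edit sequence:
  1. keep 't'
  2. keep 'o'
  3. delete 'w'  (+1)
  4. delete 'e'  (+1)
  5. substitute 'r' -> 'p'  (+1)
Edit distance = 3
Max length = max(5, 3) = 5
Similarity = 1 - 3/5
= 0.4000


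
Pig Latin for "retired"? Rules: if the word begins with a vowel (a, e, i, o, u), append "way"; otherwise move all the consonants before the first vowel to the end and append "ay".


Word: "retired"
Starts with consonant(s) → move to end, add 'ay'
Consonant cluster: "r"
Pig Latin = "etiredray"


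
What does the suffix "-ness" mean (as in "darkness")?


Suffix: -ness
As in: darkness -> dark + -ness
Meaning = state of being


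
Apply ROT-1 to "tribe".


Word: "tribe"
Shift: 1
Each letter → (letter + shift) mod 26:
  't' (19) + 1 = 20 → 'u'
  'r' (17) + 1 = 18 → 's'
  'i' (8) + 1 = 9 → 'j'
  'b' (1) + 1 = 2 → 'c'
  'e' (4) + 1 = 5 → 'f'
Result = "usjcf"


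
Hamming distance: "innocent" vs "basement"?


Comparing character by character (same length = 8):
  Pos 0: 'i' vs 'b' !=
  Pos 1: 'n' vs 'a' !=
  Pos 2: 'n' vs 's' !=
  Pos 3: 'o' vs 'e' !=
  Pos 4: 'c' vs 'm' !=
  Pos 5: 'e' vs 'e' =
  Pos 6: 'n' vs 'n' =
  Pos 7: 't' vs 't' =
Hamming distance = 5


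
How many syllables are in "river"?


Word: "river"
Syllable breakdown: riv | er
Counting: 2 parts
= 2 syllables


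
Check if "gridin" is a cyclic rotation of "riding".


Word: "riding", Candidate: "gridin"
Method: check if candidate is substring of word+word
"ridingriding" contains "gridin"? Yes
Is rotation = Yes


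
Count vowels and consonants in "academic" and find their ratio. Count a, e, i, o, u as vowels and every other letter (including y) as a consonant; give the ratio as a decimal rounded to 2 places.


Word: "academic"
Vowels (a,e,i,o,u): 4
Consonants: 4
Ratio = 4/4
= 1.00


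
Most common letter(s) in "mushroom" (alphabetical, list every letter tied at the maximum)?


Word: "mushroom"
Letter counts:
  'h': 1
  'm': 2
  'o': 2
  'r': 1
  's': 1
  'u': 1
Maximum count = 2
Most frequent = 'm', 'o' (2 times each)


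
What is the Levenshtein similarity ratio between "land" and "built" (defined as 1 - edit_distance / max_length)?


Word 1: "land" (length 4)
Word 2: "built" (length 5)
One optimal edit sequence:
  1. insert 'b'  (+1)
  2. substitute 'l' -> 'u'  (+1)
  3. substitute 'a' -> 'i'  (+1)
  4. substitute 'n' -> 'l'  (+1)
  5. substitute 'd' -> 't'  (+1)
Edit distance = 5
Max length = max(4, 5) = 5
Similarity = 1 - 5/5
= 0.0000


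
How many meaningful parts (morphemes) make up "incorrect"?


Word: "incorrect"
Morphemes: in- / correct
Each morpheme carries meaning
= 2 morphemes


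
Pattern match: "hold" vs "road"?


Pattern of "hold": [0, 1, 2, 3]
Pattern of "road": [0, 1, 2, 3]
Patterns match
Same pattern = Yes


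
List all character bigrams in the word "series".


Word: "series" (length 6)
Number of bigrams = 6 - 2 + 1 = 5
  Position 0: "se"
  Position 1: "er"
  Position 2: "ri"
  Position 3: "ie"
  Position 4: "es"
Bigrams = "se", "er", "ri", "ie", "es"


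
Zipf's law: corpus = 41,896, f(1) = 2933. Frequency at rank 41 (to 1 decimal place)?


Zipf's law: f(r) = f(1) / r
f(1) = 2933
f(41) = 2933 / 41
= 71.5 occurrences


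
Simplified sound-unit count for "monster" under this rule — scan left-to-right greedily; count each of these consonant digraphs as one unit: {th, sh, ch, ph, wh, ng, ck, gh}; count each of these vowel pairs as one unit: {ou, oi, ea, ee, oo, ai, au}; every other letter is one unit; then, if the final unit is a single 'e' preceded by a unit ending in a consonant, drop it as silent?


Word: "monster" (7 letters)
Left-to-right scan:
  1. 'm' (letter)
  2. 'o' (letter)
  3. 'n' (letter)
  4. 's' (letter)
  5. 't' (letter)
  6. 'e' (letter)
  7. 'r' (letter)
Units from scan: 7
Sound units = 7 units


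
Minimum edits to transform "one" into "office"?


Word 1: "one" (length 3)
Word 2: "office" (length 6)
One optimal edit sequence (insert/delete/substitute each cost 1):
  1. keep 'o'
  2. insert 'f'  (+1)
  3. insert 'f'  (+1)
  4. insert 'i'  (+1)
  5. substitute 'n' -> 'c'  (+1)
  6. keep 'e'
Total edit operations: 4
Edit distance = 4


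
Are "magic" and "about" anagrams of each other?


Word 1: "magic" → sorted: acgim
Word 2: "about" → sorted: abotu
Same letters? acgim != abotu
Anagram = No


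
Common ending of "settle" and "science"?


Word 1: "settle"
Word 2: "science"
Comparing from end:
  Pos -1: 'e' == 'e'
  Pos -2: 'l' != 'c' (stop)
LCS = "e" (length 1)


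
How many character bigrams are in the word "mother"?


Word: "mother" (length 6)
Number of 2-grams = length - 2 + 1 = 6 - 2 + 1
= 5


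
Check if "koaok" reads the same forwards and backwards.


Word: "koaok"
Reversed: "koaok"
Forward == Backward? koaok == koaok
Palindrome = Yes


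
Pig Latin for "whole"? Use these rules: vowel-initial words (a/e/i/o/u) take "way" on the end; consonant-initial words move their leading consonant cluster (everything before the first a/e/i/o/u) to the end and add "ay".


Word: "whole"
Starts with consonant(s) → move to end, add 'ay'
Consonant cluster: "wh"
Pig Latin = "olewhay"


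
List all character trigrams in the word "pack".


Word: "pack" (length 4)
Number of trigrams = 4 - 3 + 1 = 2
  Position 0: "pac"
  Position 1: "ack"
Trigrams = "pac", "ack"


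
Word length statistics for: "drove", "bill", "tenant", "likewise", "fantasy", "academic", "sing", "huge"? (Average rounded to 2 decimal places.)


Lengths: "drove"=5, "bill"=4, "tenant"=6, "likewise"=8, "fantasy"=7, "academic"=8, "sing"=4, "huge"=4
Sum = 46, Count = 8
Average = 46/8 = 5.75
= avg=5.75, min=4, max=8


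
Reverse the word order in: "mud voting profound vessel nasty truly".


Original: "mud voting profound vessel nasty truly"
Words (1..n): mud | voting | profound | vessel | nasty | truly
Reversed (n..1): truly | nasty | vessel | profound | voting | mud
Result = "truly nasty vessel profound voting mud"


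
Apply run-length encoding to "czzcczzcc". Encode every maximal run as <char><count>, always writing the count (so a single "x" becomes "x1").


String: "czzcczzcc"
Scanning for consecutive runs:
  'c' x 1
  'z' x 2
  'c' x 2
  'z' x 2
  'c' x 2
RLE = "c1z2c2z2c2"


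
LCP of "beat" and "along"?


Word 1: "beat"
Word 2: "along"
Comparing from start:
  Pos 0: 'b' != 'a' (stop)
LCP = "" (length 0)


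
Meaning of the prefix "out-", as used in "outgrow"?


Prefix: out-
Example: outgrow (out- + grow)
Meaning = surpass


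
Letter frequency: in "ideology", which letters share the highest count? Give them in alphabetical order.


Word: "ideology"
Letter counts:
  'd': 1
  'e': 1
  'g': 1
  'i': 1
  'l': 1
  'o': 2
  'y': 1
Maximum count = 2
Most frequent = 'o' (2 times each)


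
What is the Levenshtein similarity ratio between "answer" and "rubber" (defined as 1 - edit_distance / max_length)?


Word 1: "answer" (length 6)
Word 2: "rubber" (length 6)
One optimal edit sequence:
  1. substitute 'a' -> 'r'  (+1)
  2. substitute 'n' -> 'u'  (+1)
  3. substitute 's' -> 'b'  (+1)
  4. substitute 'w' -> 'b'  (+1)
  5. keep 'e'
  6. keep 'r'
Edit distance = 4
Max length = max(6, 6) = 6
Similarity = 1 - 4/6
= 0.3333


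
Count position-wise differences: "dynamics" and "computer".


Comparing character by character (same length = 8):
  Pos 0: 'd' vs 'c' !=
  Pos 1: 'y' vs 'o' !=
  Pos 2: 'n' vs 'm' !=
  Pos 3: 'a' vs 'p' !=
  Pos 4: 'm' vs 'u' !=
  Pos 5: 'i' vs 't' !=
  Pos 6: 'c' vs 'e' !=
  Pos 7: 's' vs 'r' !=
Hamming distance = 8


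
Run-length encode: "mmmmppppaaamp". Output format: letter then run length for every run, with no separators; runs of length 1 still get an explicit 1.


String: "mmmmppppaaamp"
Scanning for consecutive runs:
  'm' x 4
  'p' x 4
  'a' x 3
  'm' x 1
  'p' x 1
RLE = "m4p4a3m1p1"


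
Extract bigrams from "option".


Word: "option" (length 6)
Number of bigrams = 6 - 2 + 1 = 5
  Position 0: "op"
  Position 1: "pt"
  Position 2: "ti"
  Position 3: "io"
  Position 4: "on"
Bigrams = "op", "pt", "ti", "io", "on"


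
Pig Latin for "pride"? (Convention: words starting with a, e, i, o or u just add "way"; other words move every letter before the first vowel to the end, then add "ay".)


Word: "pride"
Starts with consonant(s) → move to end, add 'ay'
Consonant cluster: "pr"
Pig Latin = "idepray"


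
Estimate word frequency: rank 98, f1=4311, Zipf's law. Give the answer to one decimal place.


Zipf's law: f(r) = f(1) / r
f(1) = 4311
f(98) = 4311 / 98
= 44.0 occurrences


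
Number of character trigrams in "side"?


Word: "side" (length 4)
Number of 3-grams = length - 3 + 1 = 4 - 3 + 1
= 2


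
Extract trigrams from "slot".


Word: "slot" (length 4)
Number of trigrams = 4 - 3 + 1 = 2
  Position 0: "slo"
  Position 1: "lot"
Trigrams = "slo", "lot"


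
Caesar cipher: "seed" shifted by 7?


Word: "seed"
Shift: 7
Each letter → (letter + shift) mod 26:
  's' (18) + 7 = 25 → 'z'
  'e' (4) + 7 = 11 → 'l'
  'e' (4) + 7 = 11 → 'l'
  'd' (3) + 7 = 10 → 'k'
Result = "zllk"


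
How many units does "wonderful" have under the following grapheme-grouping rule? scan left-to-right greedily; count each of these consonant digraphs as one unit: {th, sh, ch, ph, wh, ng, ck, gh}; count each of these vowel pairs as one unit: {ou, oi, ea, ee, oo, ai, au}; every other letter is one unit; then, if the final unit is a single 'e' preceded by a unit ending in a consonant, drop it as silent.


Word: "wonderful" (9 letters)
Left-to-right scan:
  [1] 'w' (letter)
  [2] 'o' (letter)
  [3] 'n' (letter)
  [4] 'd' (letter)
  [5] 'e' (letter)
  [6] 'r' (letter)
  [7] 'f' (letter)
  [8] 'u' (letter)
  [9] 'l' (letter)
Units from scan: 9
Sound units = 9 units


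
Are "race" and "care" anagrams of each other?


Word 1: "race" → sorted: acer
Word 2: "care" → sorted: acer
Same letters? acer == acer
Anagram = Yes


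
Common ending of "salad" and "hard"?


Word 1: "salad"
Word 2: "hard"
Comparing from end:
  Pos -1: 'd' == 'd'
  Pos -2: 'a' != 'r' (stop)
LCS = "d" (length 1)


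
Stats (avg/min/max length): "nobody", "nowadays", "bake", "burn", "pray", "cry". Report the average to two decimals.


Lengths: "nobody"=6, "nowadays"=8, "bake"=4, "burn"=4, "pray"=4, "cry"=3
Sum = 29, Count = 6
Average = 29/6 = 4.83
= avg=4.83, min=3, max=8


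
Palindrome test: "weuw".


Word: "weuw"
Reversed: "wuew"
Forward == Backward? weuw != wuew
Palindrome = No


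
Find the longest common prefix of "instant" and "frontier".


Word 1: "instant"
Word 2: "frontier"
Comparing from start:
  Pos 0: 'i' != 'f' (stop)
LCP = "" (length 0)


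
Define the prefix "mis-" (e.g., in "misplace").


Prefix: mis-
Example: misplace (mis- + place)
Meaning = wrongly


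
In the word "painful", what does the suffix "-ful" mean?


Suffix: -ful
Example: painful = pain + -ful
Meaning = full of


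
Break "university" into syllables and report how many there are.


Word: "university"
Syllable breakdown: u · ni · ver · si · ty
Counting: 5 parts
= 5 syllables


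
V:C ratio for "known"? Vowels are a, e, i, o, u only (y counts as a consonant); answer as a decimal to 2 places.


Word: "known"
Vowels (a,e,i,o,u): 1
Consonants: 4
Ratio = 1/4
= 0.25


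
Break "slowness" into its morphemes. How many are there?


Word: "slowness"
Morphemes: slow | -ness
Each morpheme carries meaning
= 2 morphemes


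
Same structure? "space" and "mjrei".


Pattern of "space": [0, 1, 2, 3, 4]
Pattern of "mjrei": [0, 1, 2, 3, 4]
Patterns match
Same pattern = Yes


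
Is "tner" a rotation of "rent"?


Word: "rent", Candidate: "tner"
Method: check if candidate is substring of word+word
"rentrent" contains "tner"? No
Is rotation = No


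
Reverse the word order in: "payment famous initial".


Original: "payment famous initial"
Words (1..n): payment | famous | initial
Reversed (n..1): initial | famous | payment
Result = "initial famous payment"


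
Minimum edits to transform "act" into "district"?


Word 1: "act" (length 3)
Word 2: "district" (length 8)
One optimal edit sequence (insert/delete/substitute each cost 1):
  1. insert 'd'  (+1)
  2. insert 'i'  (+1)
  3. insert 's'  (+1)
  4. insert 't'  (+1)
  5. insert 'r'  (+1)
  6. substitute 'a' -> 'i'  (+1)
  7. keep 'c'
  8. keep 't'
Total edit operations: 6
Edit distance = 6


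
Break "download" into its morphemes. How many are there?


Word: "download"
Morphemes: down- / load
Each morpheme carries meaning
= 2 morphemes


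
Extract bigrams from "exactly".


Word: "exactly" (length 7)
Number of bigrams = 7 - 2 + 1 = 6
  Position 0: "ex"
  Position 1: "xa"
  Position 2: "ac"
  Position 3: "ct"
  Position 4: "tl"
  Position 5: "ly"
Bigrams = "ex", "xa", "ac", "ct", "tl", "ly"


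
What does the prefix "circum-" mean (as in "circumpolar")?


Prefix: circum-
Example: circumpolar (circum- + polar)
Meaning = around


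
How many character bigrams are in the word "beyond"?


Word: "beyond" (length 6)
Number of 2-grams = length - 2 + 1 = 6 - 2 + 1
= 5


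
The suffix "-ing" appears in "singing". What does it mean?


Suffix: -ing
Example: singing = sing + -ing
Meaning = present participle


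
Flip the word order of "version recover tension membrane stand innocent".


Original: "version recover tension membrane stand innocent"
Words (1..n): version | recover | tension | membrane | stand | innocent
Reversed (n..1): innocent | stand | membrane | tension | recover | version
Result = "innocent stand membrane tension recover version"


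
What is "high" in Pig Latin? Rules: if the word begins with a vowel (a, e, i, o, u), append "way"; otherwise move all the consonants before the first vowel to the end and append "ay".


Word: "high"
Starts with consonant(s) → move to end, add 'ay'
Consonant cluster: "h"
Pig Latin = "ighhay"


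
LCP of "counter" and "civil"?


Word 1: "counter"
Word 2: "civil"
Comparing from start:
  Pos 0: 'c' == 'c'
  Pos 1: 'o' != 'i' (stop)
LCP = "c" (length 1)


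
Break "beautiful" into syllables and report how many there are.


Word: "beautiful"
Syllable breakdown: beau | ti | ful
Counting: 3 parts
= 3 syllables


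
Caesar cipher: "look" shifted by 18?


Word: "look"
Shift: 18
Each letter → (letter + shift) mod 26:
  'l' (11) + 18 = 3 → 'd'
  'o' (14) + 18 = 6 → 'g'
  'o' (14) + 18 = 6 → 'g'
  'k' (10) + 18 = 2 → 'c'
Result = "dggc"


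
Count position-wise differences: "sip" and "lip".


Comparing character by character (same length = 3):
  Pos 0: 's' vs 'l' !=
  Pos 1: 'i' vs 'i' =
  Pos 2: 'p' vs 'p' =
Hamming distance = 1


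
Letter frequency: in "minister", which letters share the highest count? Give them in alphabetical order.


Word: "minister"
Letter counts:
  'e': 1
  'i': 2
  'm': 1
  'n': 1
  'r': 1
  's': 1
  't': 1
Maximum count = 2
Most frequent = 'i' (2 times each)


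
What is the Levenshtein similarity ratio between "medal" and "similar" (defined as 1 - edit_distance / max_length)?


Word 1: "medal" (length 5)
Word 2: "similar" (length 7)
One optimal edit sequence:
  1. insert 's'  (+1)
  2. insert 'i'  (+1)
  3. keep 'm'
  4. substitute 'e' -> 'i'  (+1)
  5. substitute 'd' -> 'l'  (+1)
  6. keep 'a'
  7. substitute 'l' -> 'r'  (+1)
Edit distance = 5
Max length = max(5, 7) = 7
Similarity = 1 - 5/7
= 0.2857


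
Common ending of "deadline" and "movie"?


Word 1: "deadline"
Word 2: "movie"
Comparing from end:
  Pos -1: 'e' == 'e'
  Pos -2: 'n' != 'i' (stop)
LCS = "e" (length 1)


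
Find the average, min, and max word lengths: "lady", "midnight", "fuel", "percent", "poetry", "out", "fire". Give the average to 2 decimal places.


Lengths: "lady"=4, "midnight"=8, "fuel"=4, "percent"=7, "poetry"=6, "out"=3, "fire"=4
Sum = 36, Count = 7
Average = 36/7 = 5.14
= avg=5.14, min=3, max=8


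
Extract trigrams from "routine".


Word: "routine" (length 7)
Number of trigrams = 7 - 3 + 1 = 5
  Position 0: "rou"
  Position 1: "out"
  Position 2: "uti"
  Position 3: "tin"
  Position 4: "ine"
Trigrams = "rou", "out", "uti", "tin", "ine"


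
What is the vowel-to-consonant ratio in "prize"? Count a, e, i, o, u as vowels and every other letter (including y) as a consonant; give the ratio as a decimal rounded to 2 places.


Word: "prize"
Vowels (a,e,i,o,u): 2
Consonants: 3
Ratio = 2/3
= 0.67


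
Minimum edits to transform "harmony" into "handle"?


Word 1: "harmony" (length 7)
Word 2: "handle" (length 6)
One optimal edit sequence (insert/delete/substitute each cost 1):
  1. keep 'h'
  2. keep 'a'
  3. delete 'r'  (+1)
  4. substitute 'm' -> 'n'  (+1)
  5. substitute 'o' -> 'd'  (+1)
  6. substitute 'n' -> 'l'  (+1)
  7. substitute 'y' -> 'e'  (+1)
Total edit operations: 5
Edit distance = 5


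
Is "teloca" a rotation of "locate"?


Word: "locate", Candidate: "teloca"
Method: check if candidate is substring of word+word
"locatelocate" contains "teloca"? Yes
Is rotation = Yes


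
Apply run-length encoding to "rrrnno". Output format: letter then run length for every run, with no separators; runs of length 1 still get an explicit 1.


String: "rrrnno"
Scanning for consecutive runs:
  'r' x 3
  'n' x 2
  'o' x 1
RLE = "r3n2o1"


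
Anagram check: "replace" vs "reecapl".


Word 1: "replace" → sorted: aceelpr
Word 2: "reecapl" → sorted: aceelpr
Same letters? aceelpr == aceelpr
Anagram = Yes


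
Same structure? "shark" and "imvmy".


Pattern of "shark": [0, 1, 2, 3, 4]
Pattern of "imvmy": [0, 1, 2, 1, 3]
Patterns do not match
Same pattern = No


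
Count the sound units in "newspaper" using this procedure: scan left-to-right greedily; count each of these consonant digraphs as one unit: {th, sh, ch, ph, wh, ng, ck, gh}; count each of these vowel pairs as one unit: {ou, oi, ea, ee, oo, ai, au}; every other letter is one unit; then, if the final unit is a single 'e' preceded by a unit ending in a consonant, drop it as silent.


Word: "newspaper" (9 letters)
Left-to-right scan:
  (1) 'n' (letter)
  (2) 'e' (letter)
  (3) 'w' (letter)
  (4) 's' (letter)
  (5) 'p' (letter)
  (6) 'a' (letter)
  (7) 'p' (letter)
  (8) 'e' (letter)
  (9) 'r' (letter)
Units from scan: 9
Sound units = 9 units


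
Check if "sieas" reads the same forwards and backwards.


Word: "sieas"
Reversed: "saeis"
Forward == Backward? sieas != saeis
Palindrome = No


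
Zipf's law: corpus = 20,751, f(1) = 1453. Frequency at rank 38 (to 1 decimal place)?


Zipf's law: f(r) = f(1) / r
f(1) = 1453
f(38) = 1453 / 38
= 38.2 occurrences


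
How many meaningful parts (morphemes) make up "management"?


Word: "management"
Morphemes: manage / -ment
Each morpheme carries meaning
= 2 morphemes


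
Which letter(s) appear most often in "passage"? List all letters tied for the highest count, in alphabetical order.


Word: "passage"
Letter counts:
  'a': 2
  'e': 1
  'g': 1
  'p': 1
  's': 2
Maximum count = 2
Most frequent = 'a', 's' (2 times each)


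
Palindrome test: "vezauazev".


Word: "vezauazev"
Reversed: "vezauazev"
Forward == Backward? vezauazev == vezauazev
Palindrome = Yes


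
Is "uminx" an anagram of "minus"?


Word 1: "minus" → sorted: imnsu
Word 2: "uminx" → sorted: imnux
Same letters? imnsu != imnux
Anagram = No


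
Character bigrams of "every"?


Word: "every" (length 5)
Number of bigrams = 5 - 2 + 1 = 4
  Position 0: "ev"
  Position 1: "ve"
  Position 2: "er"
  Position 3: "ry"
Bigrams = "ev", "ve", "er", "ry"


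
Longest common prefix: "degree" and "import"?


Word 1: "degree"
Word 2: "import"
Comparing from start:
  Pos 0: 'd' != 'i' (stop)
LCP = "" (length 0)


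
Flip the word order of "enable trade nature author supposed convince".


Original: "enable trade nature author supposed convince"
Words (1..n): enable | trade | nature | author | supposed | convince
Reversed (n..1): convince | supposed | author | nature | trade | enable
Result = "convince supposed author nature trade enable"


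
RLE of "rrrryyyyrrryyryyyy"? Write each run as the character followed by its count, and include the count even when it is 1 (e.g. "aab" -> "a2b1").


String: "rrrryyyyrrryyryyyy"
Scanning for consecutive runs:
  'r' x 4
  'y' x 4
  'r' x 3
  'y' x 2
  'r' x 1
  'y' x 4
RLE = "r4y4r3y2r1y4"


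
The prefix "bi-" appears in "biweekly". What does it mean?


Prefix: bi-
Example: biweekly = bi- + weekly
Meaning = two


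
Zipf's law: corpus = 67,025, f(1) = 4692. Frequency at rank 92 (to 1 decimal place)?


Zipf's law: f(r) = f(1) / r
f(1) = 4692
f(92) = 4692 / 92
= 51.0 occurrences


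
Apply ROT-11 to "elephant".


Word: "elephant"
Shift: 11
Each letter → (letter + shift) mod 26:
  'e' (4) + 11 = 15 → 'p'
  'l' (11) + 11 = 22 → 'w'
  'e' (4) + 11 = 15 → 'p'
  'p' (15) + 11 = 0 → 'a'
  'h' (7) + 11 = 18 → 's'
  'a' (0) + 11 = 11 → 'l'
  'n' (13) + 11 = 24 → 'y'
  't' (19) + 11 = 4 → 'e'
Result = "pwpaslye"


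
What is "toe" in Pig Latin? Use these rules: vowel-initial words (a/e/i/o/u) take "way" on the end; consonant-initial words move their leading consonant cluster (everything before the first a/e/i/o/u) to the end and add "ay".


Word: "toe"
Starts with consonant(s) → move to end, add 'ay'
Consonant cluster: "t"
Pig Latin = "oetay"


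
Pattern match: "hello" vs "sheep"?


Pattern of "hello": [0, 1, 2, 2, 3]
Pattern of "sheep": [0, 1, 2, 2, 3]
Patterns match
Same pattern = Yes


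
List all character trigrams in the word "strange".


Word: "strange" (length 7)
Number of trigrams = 7 - 3 + 1 = 5
  Position 0: "str"
  Position 1: "tra"
  Position 2: "ran"
  Position 3: "ang"
  Position 4: "nge"
Trigrams = "str", "tra", "ran", "ang", "nge"


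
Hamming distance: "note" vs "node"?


Comparing character by character (same length = 4):
  Pos 0: 'n' vs 'n' =
  Pos 1: 'o' vs 'o' =
  Pos 2: 't' vs 'd' !=
  Pos 3: 'e' vs 'e' =
Hamming distance = 1


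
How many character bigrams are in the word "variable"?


Word: "variable" (length 8)
Number of 2-grams = length - 2 + 1 = 8 - 2 + 1
= 7


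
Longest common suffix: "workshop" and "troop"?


Word 1: "workshop"
Word 2: "troop"
Comparing from end:
  Pos -1: 'p' == 'p'
  Pos -2: 'o' == 'o'
  Pos -3: 'h' != 'o' (stop)
LCS = "op" (length 2)


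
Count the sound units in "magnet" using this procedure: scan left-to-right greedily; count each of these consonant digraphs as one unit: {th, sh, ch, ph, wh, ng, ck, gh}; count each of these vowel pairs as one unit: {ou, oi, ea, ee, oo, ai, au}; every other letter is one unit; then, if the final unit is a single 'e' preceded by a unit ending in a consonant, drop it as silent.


Word: "magnet" (6 letters)
Left-to-right scan:
  1. 'm' (letter)
  2. 'a' (letter)
  3. 'g' (letter)
  4. 'n' (letter)
  5. 'e' (letter)
  6. 't' (letter)
Units from scan: 6
Sound units = 6 units


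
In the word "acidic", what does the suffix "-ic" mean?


Suffix: -ic
Example: acidic = acid + -ic
Meaning = relating to


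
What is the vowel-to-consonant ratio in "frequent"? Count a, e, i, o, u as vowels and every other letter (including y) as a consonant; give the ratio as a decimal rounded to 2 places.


Word: "frequent"
Vowels (a,e,i,o,u): 3
Consonants: 5
Ratio = 3/5
= 0.60


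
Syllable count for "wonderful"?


Word: "wonderful"
Syllable breakdown: won / der / ful
Counting: 3 parts
= 3 syllables


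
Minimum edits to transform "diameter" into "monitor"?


Word 1: "diameter" (length 8)
Word 2: "monitor" (length 7)
One optimal edit sequence (insert/delete/substitute each cost 1):
  1. delete 'd'  (+1)
  2. substitute 'i' -> 'm'  (+1)
  3. substitute 'a' -> 'o'  (+1)
  4. substitute 'm' -> 'n'  (+1)
  5. substitute 'e' -> 'i'  (+1)
  6. keep 't'
  7. substitute 'e' -> 'o'  (+1)
  8. keep 'r'
Total edit operations: 6
Edit distance = 6


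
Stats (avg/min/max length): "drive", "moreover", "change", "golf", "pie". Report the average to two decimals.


Lengths: "drive"=5, "moreover"=8, "change"=6, "golf"=4, "pie"=3
Sum = 26, Count = 5
Average = 26/5 = 5.20
= avg=5.20, min=3, max=8


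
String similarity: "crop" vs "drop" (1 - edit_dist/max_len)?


Word 1: "crop" (length 4)
Word 2: "drop" (length 4)
One optimal edit sequence:
  1. substitute 'c' -> 'd'  (+1)
  2. keep 'r'
  3. keep 'o'
  4. keep 'p'
Edit distance = 1
Max length = max(4, 4) = 4
Similarity = 1 - 1/4
= 0.7500


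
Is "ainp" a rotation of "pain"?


Word: "pain", Candidate: "ainp"
Method: check if candidate is substring of word+word
"painpain" contains "ainp"? Yes
Is rotation = Yes


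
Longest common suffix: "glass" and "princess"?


Word 1: "glass"
Word 2: "princess"
Comparing from end:
  Pos -1: 's' == 's'
  Pos -2: 's' == 's'
  Pos -3: 'a' != 'e' (stop)
LCS = "ss" (length 2)


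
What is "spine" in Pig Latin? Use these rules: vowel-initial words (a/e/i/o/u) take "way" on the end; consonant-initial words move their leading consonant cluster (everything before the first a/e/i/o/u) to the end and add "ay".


Word: "spine"
Starts with consonant(s) → move to end, add 'ay'
Consonant cluster: "sp"
Pig Latin = "inespay"


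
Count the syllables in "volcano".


Word: "volcano"
Syllable breakdown: vol | ca | no
Counting: 3 parts
= 3 syllables


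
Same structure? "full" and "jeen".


Pattern of "full": [0, 1, 2, 2]
Pattern of "jeen": [0, 1, 1, 2]
Patterns do not match
Same pattern = No


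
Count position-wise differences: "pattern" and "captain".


Comparing character by character (same length = 7):
  Pos 0: 'p' vs 'c' !=
  Pos 1: 'a' vs 'a' =
  Pos 2: 't' vs 'p' !=
  Pos 3: 't' vs 't' =
  Pos 4: 'e' vs 'a' !=
  Pos 5: 'r' vs 'i' !=
  Pos 6: 'n' vs 'n' =
Hamming distance = 4


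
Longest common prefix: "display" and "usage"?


Word 1: "display"
Word 2: "usage"
Comparing from start:
  Pos 0: 'd' != 'u' (stop)
LCP = "" (length 0)


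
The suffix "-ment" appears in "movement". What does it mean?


Suffix: -ment
As in: movement -> move + -ment
Meaning = result of action


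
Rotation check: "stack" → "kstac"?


Word: "stack", Candidate: "kstac"
Method: check if candidate is substring of word+word
"stackstack" contains "kstac"? Yes
Is rotation = Yes


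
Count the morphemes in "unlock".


Word: "unlock"
Morphemes: un- | lock
Each morpheme carries meaning
= 2 morphemes


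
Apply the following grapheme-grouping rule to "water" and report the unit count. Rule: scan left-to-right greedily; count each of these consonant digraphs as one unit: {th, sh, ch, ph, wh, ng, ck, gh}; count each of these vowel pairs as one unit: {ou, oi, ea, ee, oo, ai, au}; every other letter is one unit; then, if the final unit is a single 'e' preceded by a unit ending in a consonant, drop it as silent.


Word: "water" (5 letters)
Left-to-right scan:
  [1] 'w' (letter)
  [2] 'a' (letter)
  [3] 't' (letter)
  [4] 'e' (letter)
  [5] 'r' (letter)
Units from scan: 5
Sound units = 5 units


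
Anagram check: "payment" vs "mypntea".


Word 1: "payment" → sorted: aemnpty
Word 2: "mypntea" → sorted: aemnpty
Same letters? aemnpty == aemnpty
Anagram = Yes


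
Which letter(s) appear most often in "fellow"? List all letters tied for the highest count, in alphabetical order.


Word: "fellow"
Letter counts:
  'e': 1
  'f': 1
  'l': 2
  'o': 1
  'w': 1
Maximum count = 2
Most frequent = 'l' (2 times each)


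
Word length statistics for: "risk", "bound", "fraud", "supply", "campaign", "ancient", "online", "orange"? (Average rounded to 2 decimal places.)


Lengths: "risk"=4, "bound"=5, "fraud"=5, "supply"=6, "campaign"=8, "ancient"=7, "online"=6, "orange"=6
Sum = 47, Count = 8
Average = 47/8 = 5.88
= avg=5.88, min=4, max=8


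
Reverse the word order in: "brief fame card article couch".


Original: "brief fame card article couch"
Words (1..n): brief | fame | card | article | couch
Reversed (n..1): couch | article | card | fame | brief
Result = "couch article card fame brief"


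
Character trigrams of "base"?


Word: "base" (length 4)
Number of trigrams = 4 - 3 + 1 = 2
  Position 0: "bas"
  Position 1: "ase"
Trigrams = "bas", "ase"


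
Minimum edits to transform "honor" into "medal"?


Word 1: "honor" (length 5)
Word 2: "medal" (length 5)
One optimal edit sequence (insert/delete/substitute each cost 1):
  1. substitute 'h' -> 'm'  (+1)
  2. substitute 'o' -> 'e'  (+1)
  3. substitute 'n' -> 'd'  (+1)
  4. substitute 'o' -> 'a'  (+1)
  5. substitute 'r' -> 'l'  (+1)
Total edit operations: 5
Edit distance = 5


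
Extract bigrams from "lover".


Word: "lover" (length 5)
Number of bigrams = 5 - 2 + 1 = 4
  Position 0: "lo"
  Position 1: "ov"
  Position 2: "ve"
  Position 3: "er"
Bigrams = "lo", "ov", "ve", "er"


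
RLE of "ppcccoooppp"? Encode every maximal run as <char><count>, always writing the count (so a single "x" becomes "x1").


String: "ppcccoooppp"
Scanning for consecutive runs:
  'p' x 2
  'c' x 3
  'o' x 3
  'p' x 3
RLE = "p2c3o3p3"


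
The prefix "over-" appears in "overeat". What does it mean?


Prefix: over-
As in: overeat -> over- + eat
Meaning = excessive


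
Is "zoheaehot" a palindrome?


Word: "zoheaehot"
Reversed: "toheaehoz"
Forward == Backward? zoheaehot != toheaehoz
Palindrome = No


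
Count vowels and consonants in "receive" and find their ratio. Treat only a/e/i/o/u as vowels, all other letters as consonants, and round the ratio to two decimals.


Word: "receive"
Vowels (a,e,i,o,u): 4
Consonants: 3
Ratio = 4/3
= 1.33


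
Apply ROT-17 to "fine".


Word: "fine"
Shift: 17
Each letter → (letter + shift) mod 26:
  'f' (5) + 17 = 22 → 'w'
  'i' (8) + 17 = 25 → 'z'
  'n' (13) + 17 = 4 → 'e'
  'e' (4) + 17 = 21 → 'v'
Result = "wzev"
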